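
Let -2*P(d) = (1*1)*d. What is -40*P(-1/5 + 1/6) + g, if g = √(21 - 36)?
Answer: -⅔ + I*√15 ≈ -0.66667 + 3.873*I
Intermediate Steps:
P(d) = -d/2 (P(d) = -1*1*d/2 = -d/2)
g = I*√15 (g = √(-15) = I*√15 ≈ 3.873*I)
-40*P(-1/5 + 1/6) + g = -(-20)*(-1/5 + 1/6) + I*√15 = -(-20)*(-1*⅕ + 1*(⅙)) + I*√15 = -(-20)*(-⅕ + ⅙) + I*√15 = -(-20)*(-1)/30 + I*√15 = -40*1/60 + I*√15 = -⅔ + I*√15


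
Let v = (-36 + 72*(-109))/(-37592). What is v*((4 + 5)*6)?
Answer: 53217/4699 ≈ 11.325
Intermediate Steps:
v = 1971/9398 (v = (-36 - 7848)*(-1/37592) = -7884*(-1/37592) = 1971/9398 ≈ 0.20973)
v*((4 + 5)*6) = 1971*((4 + 5)*6)/9398 = 1971*(9*6)/9398 = (1971/9398)*54 = 53217/4699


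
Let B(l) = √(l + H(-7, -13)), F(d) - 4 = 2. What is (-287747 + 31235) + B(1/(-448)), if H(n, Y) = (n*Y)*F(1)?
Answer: -256512 + √1712249/56 ≈ -2.5649e+5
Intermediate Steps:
F(d) = 6 (F(d) = 4 + 2 = 6)
H(n, Y) = 6*Y*n (H(n, Y) = (n*Y)*6 = (Y*n)*6 = 6*Y*n)
B(l) = √(546 + l) (B(l) = √(l + 6*(-13)*(-7)) = √(l + 546) = √(546 + l))
(-287747 + 31235) + B(1/(-448)) = (-287747 + 31235) + √(546 + 1/(-448)) = -256512 + √(546 - 1/448) = -256512 + √(244607/448) = -256512 + √1712249/56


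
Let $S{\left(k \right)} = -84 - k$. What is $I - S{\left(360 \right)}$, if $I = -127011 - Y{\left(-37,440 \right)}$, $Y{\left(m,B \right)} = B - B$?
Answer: $-126567$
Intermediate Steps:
$Y{\left(m,B \right)} = 0$
$I = -127011$ ($I = -127011 - 0 = -127011 + 0 = -127011$)
$I - S{\left(360 \right)} = -127011 - \left(-84 - 360\right) = -127011 - -444 = -127011 + 444 = -126567$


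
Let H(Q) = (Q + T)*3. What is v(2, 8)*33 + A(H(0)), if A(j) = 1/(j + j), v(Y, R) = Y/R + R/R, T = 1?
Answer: 497/12 ≈ 41.417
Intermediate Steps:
v(Y, R) = 1 + Y/R (v(Y, R) = Y/R + 1 = 1 + Y/R)
H(Q) = 3 + 3*Q (H(Q) = (Q + 1)*3 = (1 + Q)*3 = 3 + 3*Q)
A(j) = 1/(2*j)
v(2, 8)*33 + A(H(0)) = ((8 + 2)/8)*33 + 1/(2*(3 + 3*0)) = ((1/8)*10)*33 + 1/(2*(3 + 0)) = (5/4)*33 + (1/2)/3 = 165/4 + (1/2)*(1/3) = 165/4 + 1/6 = 497/12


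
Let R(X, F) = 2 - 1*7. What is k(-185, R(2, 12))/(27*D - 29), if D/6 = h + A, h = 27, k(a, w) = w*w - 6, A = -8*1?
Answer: 19/3049 ≈ 0.0062316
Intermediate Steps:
A = -8
R(X, F) = -5 (R(X, F) = 2 - 7 = -5)
k(a, w) = -6 + w**2 (k(a, w) = w**2 - 6 = -6 + w**2)
D = 114 (D = 6*(27 - 8) = 6*19 = 114)
k(-185, R(2, 12))/(27*D - 29) = (-6 + (-5)**2)/(27*114 - 29) = (-6 + 25)/(3078 - 29) = 19/3049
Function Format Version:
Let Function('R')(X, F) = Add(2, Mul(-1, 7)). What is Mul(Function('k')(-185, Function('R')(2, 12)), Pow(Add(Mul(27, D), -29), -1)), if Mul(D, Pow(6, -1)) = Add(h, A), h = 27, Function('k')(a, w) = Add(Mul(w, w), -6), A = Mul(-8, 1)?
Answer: Rational(19, 3049) ≈ 0.0062316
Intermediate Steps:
A = -8
Function('R')(X, F) = -5 (Function('R')(X, F) = Add(2, -7) = -5)
Function('k')(a, w) = Add(-6, Pow(w, 2)) (Function('k')(a, w) = Add(Pow(w, 2), -6) = Add(-6, Pow(w, 2)))
D = 114 (D = Mul(6, Add(27, -8)) = Mul(6, 19) = 114)
Mul(Function('k')(-185, Function('R')(2, 12)), Pow(Add(Mul(27, D), -29), -1)) = Mul(Add(-6, Pow(-5, 2)), Pow(Add(Mul(27, 114), -29), -1)) = Mul(Add(-6, 25), Pow(Add(3078, -29), -1)) = Mul(19, Pow(3049, -1)) = Mul(19, Rational(1, 3049)) = Rational(19, 3049)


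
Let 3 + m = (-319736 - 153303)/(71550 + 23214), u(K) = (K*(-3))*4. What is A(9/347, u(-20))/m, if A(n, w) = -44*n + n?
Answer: 36673668/262793857 ≈ 0.13955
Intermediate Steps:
u(K) = -12*K (u(K) = -3*K*4 = -12*K)
A(n, w) = -43*n
m = -757331/94764 (m = -3 + (-319736 - 153303)/(71550 + 23214) = -3 - 473039/94764 = -757331/94764 ≈ -7.9918)
A(9/347, u(-20))/m = (-387/347)/(-757331/94764) = -387/347*(-94764/757331) = 36673668/262793857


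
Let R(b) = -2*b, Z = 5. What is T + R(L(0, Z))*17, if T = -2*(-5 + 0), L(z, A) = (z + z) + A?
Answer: -160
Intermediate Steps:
L(z, A) = A + 2*z (L(z, A) = 2*z + A = A + 2*z)
T = 10 (T = -2*(-5) = 10)
T + R(L(0, Z))*17 = 10 - 2*(5 + 2*0)*17 = 10 - 2*(5 + 0)*17 = 10 - 2*5*17 = 10 - 10*17 = 10 - 170 = -160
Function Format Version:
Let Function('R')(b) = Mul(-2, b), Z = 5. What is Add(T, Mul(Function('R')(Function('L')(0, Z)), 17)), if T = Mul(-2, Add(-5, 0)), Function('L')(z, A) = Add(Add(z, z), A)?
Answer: -160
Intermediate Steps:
Function('L')(z, A) = Add(A, Mul(2, z)) (Function('L')(z, A) = Add(Mul(2, z), A) = Add(A, Mul(2, z)))
T = 10 (T = Mul(-2, -5) = 10)
Add(T, Mul(Function('R')(Function('L')(0, Z)), 17)) = Add(10, Mul(Mul(-2, Add(5, Mul(2, 0))), 17)) = Add(10, Mul(Mul(-2, Add(5, 0)), 17)) = Add(10, Mul(Mul(-2, 5), 17)) = Add(10, Mul(-10, 17)) = Add(10, -170) = -160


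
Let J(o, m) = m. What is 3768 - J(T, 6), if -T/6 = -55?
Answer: 3762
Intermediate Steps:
T = 330 (T = -6*(-55) = 330)
3768 - J(T, 6) = 3768 - 1*6 = 3768 - 6 = 3762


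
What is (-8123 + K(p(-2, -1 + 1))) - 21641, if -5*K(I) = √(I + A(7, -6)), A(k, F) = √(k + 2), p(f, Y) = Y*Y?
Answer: -29764 - √3/5 ≈ -29764.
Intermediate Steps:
p(f, Y) = Y²
A(k, F) = √(2 + k)
K(I) = -√(3 + I)/5 (K(I) = -√(I + √(2 + 7))/5 = -√(I + √9)/5 = -√(I + 3)/5 = -√(3 + I)/5)
(-8123 + K(p(-2, -1 + 1))) - 21641 = (-8123 - √(3 + (-1 + 1)²)/5) - 21641 = (-8123 - √(3 + 0²)/5) - 21641 = (-8123 - √(3 + 0)/5) - 21641 = (-8123 - √3/5) - 21641 = -29764 - √3/5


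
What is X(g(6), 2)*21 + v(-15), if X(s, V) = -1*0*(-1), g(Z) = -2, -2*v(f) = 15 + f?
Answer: 0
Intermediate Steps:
v(f) = -15/2 - f/2 (v(f) = -(15 + f)/2 = -15/2 - f/2)
X(s, V) = 0 (X(s, V) = 0*(-1) = 0)
X(g(6), 2)*21 + v(-15) = 0*21 + (-15/2 - 1/2*(-15)) = 0 + (-15/2 + 15/2) = 0 + 0 = 0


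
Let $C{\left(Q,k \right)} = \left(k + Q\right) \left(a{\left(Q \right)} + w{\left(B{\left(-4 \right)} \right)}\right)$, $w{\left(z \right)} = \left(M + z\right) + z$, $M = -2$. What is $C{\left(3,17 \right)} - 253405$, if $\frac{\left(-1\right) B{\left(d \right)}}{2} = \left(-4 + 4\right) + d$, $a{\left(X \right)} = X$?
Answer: $-253065$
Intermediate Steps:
$B{\left(d \right)} = - 2 d$ ($B{\left(d \right)} = - 2 \left(\left(-4 + 4\right) + d\right) = - 2 \left(0 + d\right) = - 2 d$)
$w{\left(z \right)} = -2 + 2 z$ ($w{\left(z \right)} = \left(-2 + z\right) + z = -2 + 2 z$)
$C{\left(Q,k \right)} = \left(14 + Q\right) \left(Q + k\right)$ ($C{\left(Q,k \right)} = \left(k + Q\right) \left(Q - \left(2 - 2 \left(\left(-2\right) \left(-4\right)\right)\right)\right) = \left(Q + k\right) \left(Q + \left(-2 + 2 \cdot 8\right)\right) = \left(Q + k\right) \left(Q + \left(-2 + 16\right)\right) = \left(Q + k\right) \left(Q + 14\right) = \left(Q + k\right) \left(14 + Q\right) = \left(14 + Q\right) \left(Q + k\right)$)
$C{\left(3,17 \right)} - 253405 = \left(3^{2} + 14 \cdot 3 + 14 \cdot 17 + 3 \cdot 17\right) - 253405 = \left(9 + 42 + 238 + 51\right) - 253405 = 340 - 253405 = -253065$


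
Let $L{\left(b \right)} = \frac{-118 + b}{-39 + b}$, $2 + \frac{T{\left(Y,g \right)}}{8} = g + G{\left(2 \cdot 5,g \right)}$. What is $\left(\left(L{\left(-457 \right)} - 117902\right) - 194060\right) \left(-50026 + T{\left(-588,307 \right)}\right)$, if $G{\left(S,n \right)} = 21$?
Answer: $\frac{3668554668093}{248} \approx 1.4793 \cdot 10^{10}$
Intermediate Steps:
$T{\left(Y,g \right)} = 152 + 8 g$ ($T{\left(Y,g \right)} = -16 + 8 \left(g + 21\right) = -16 + 8 \left(21 + g\right) = -16 + \left(168 + 8 g\right) = 152 + 8 g$)
$L{\left(b \right)} = \frac{-118 + b}{-39 + b}$
$\left(\left(L{\left(-457 \right)} - 117902\right) - 194060\right) \left(-50026 + T{\left(-588,307 \right)}\right) = \left(\left(\frac{-118 - 457}{-39 - 457} - 117902\right) - 194060\right) \left(-50026 + \left(152 + 8 \cdot 307\right)\right) = \left(\left(\frac{1}{-496} \left(-575\right) - 117902\right) - 194060\right) \left(-50026 + \left(152 + 2456\right)\right) = \left(\left(\left(- \frac{1}{496}\right) \left(-575\right) - 117902\right) - 194060\right) \left(-50026 + 2608\right) = \left(\left(\frac{575}{496} - 117902\right) - 194060\right) \left(-47418\right) = \left(- \frac{58478817}{496} - 194060\right) \left(-47418\right) = \left(- \frac{154732577}{496}\right) \left(-47418\right) = \frac{3668554668093}{248}$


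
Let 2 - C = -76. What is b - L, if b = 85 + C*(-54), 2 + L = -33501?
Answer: 29376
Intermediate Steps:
L = -33503 (L = -2 - 33501 = -33503)
C = 78 (C = 2 - 1*(-76) = 2 + 76 = 78)
b = -4127 (b = 85 + 78*(-54) = 85 - 4212 = -4127)
b - L = -4127 - 1*(-33503) = -4127 + 33503 = 29376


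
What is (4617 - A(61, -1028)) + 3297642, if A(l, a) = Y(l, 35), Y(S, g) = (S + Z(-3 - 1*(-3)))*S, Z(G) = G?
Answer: 3298538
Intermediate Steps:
Y(S, g) = S² (Y(S, g) = (S + (-3 - 1*(-3)))*S = (S + (-3 + 3))*S = (S + 0)*S = S*S = S²)
A(l, a) = l²
(4617 - A(61, -1028)) + 3297642 = (4617 - 1*61²) + 3297642 = (4617 - 1*3721) + 3297642 = (4617 - 3721) + 3297642 = 896 + 3297642 = 3298538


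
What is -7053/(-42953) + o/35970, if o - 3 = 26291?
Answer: 691551296/772509705 ≈ 0.89520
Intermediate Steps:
o = 26294 (o = 3 + 26291 = 26294)
-7053/(-42953) + o/35970 = -7053/(-42953) + 26294/35970 = -7053*(-1/42953) + 26294*(1/35970) = 7053/42953 + 13147/17985 = 691551296/772509705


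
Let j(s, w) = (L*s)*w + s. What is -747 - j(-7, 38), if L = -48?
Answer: -13508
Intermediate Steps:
j(s, w) = s - 48*s*w (j(s, w) = (-48*s)*w + s = -48*s*w + s = s - 48*s*w)
-747 - j(-7, 38) = -747 - (-7)*(1 - 48*38) = -747 - (-7)*(1 - 1824) = -747 - (-7)*(-1823) = -747 - 1*12761 = -747 - 12761 = -13508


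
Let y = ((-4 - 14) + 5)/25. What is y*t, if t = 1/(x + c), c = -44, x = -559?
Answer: 13/15075 ≈ 0.00086235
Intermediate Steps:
y = -13/25 (y = (-18 + 5)*(1/25) = -13*1/25 = -13/25 ≈ -0.52000)
t = -1/603 (t = 1/(-559 - 44) = 1/(-603) = -1/603 ≈ -0.0016584)
y*t = -13/25*(-1/603) = 13/15075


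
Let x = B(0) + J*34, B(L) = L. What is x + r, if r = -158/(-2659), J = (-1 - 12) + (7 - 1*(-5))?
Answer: -90248/2659 ≈ -33.941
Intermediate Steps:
J = -1 (J = -13 + (7 + 5) = -13 + 12 = -1)
r = 158/2659 (r = -158*(-1/2659) = 158/2659 ≈ 0.059421)
x = -34 (x = 0 - 1*34 = 0 - 34 = -34)
x + r = -34 + 158/2659 = -90248/2659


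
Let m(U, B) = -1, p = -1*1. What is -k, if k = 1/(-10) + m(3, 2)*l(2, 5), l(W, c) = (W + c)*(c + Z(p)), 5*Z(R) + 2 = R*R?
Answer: 337/10 ≈ 33.700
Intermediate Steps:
p = -1
Z(R) = -2/5 + R**2/5 (Z(R) = -2/5 + (R*R)/5 = -2/5 + R**2/5)
l(W, c) = (-1/5 + c)*(W + c) (l(W, c) = (W + c)*(c + (-2/5 + (1/5)*(-1)**2)) = (W + c)*(c + (-2/5 + (1/5)*1)) = (W + c)*(c + (-2/5 + 1/5)) = (W + c)*(c - 1/5) = (W + c)*(-1/5 + c) = (-1/5 + c)*(W + c))
k = -337/10 (k = 1/(-10) - (5**2 - 1/5*2 - 1/5*5 + 2*5) = -1/10 - (25 - 2/5 - 1 + 10) = -1/10 - 1*168/5 = -1/10 - 168/5 = -337/10 ≈ -33.700)
-k = -1*(-337/10) = 337/10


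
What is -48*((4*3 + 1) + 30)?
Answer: -2064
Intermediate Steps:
-48*((4*3 + 1) + 30) = -48*((12 + 1) + 30) = -48*(13 + 30) = -48*43 = -2064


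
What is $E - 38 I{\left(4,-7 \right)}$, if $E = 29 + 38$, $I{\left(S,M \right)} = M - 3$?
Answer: $447$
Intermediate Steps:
$I{\left(S,M \right)} = -3 + M$
$E = 67$
$E - 38 I{\left(4,-7 \right)} = 67 - 38 \left(-3 - 7\right) = 67 - -380 = 67 + 380 = 447$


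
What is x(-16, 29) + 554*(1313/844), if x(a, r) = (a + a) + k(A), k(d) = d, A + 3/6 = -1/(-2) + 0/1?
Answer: 350197/422 ≈ 829.85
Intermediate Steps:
A = 0 (A = -½ + (-1/(-2) + 0/1) = -½ + (-1*(-½) + 0*1) = -½ + (½ + 0) = -½ + ½ = 0)
x(a, r) = 2*a (x(a, r) = (a + a) + 0 = 2*a + 0 = 2*a)
x(-16, 29) + 554*(1313/844) = 2*(-16) + 554*(1313/844) = -32 + 554*(1313*(1/844)) = -32 + 554*(1313/844) = -32 + 363701/422 = 350197/422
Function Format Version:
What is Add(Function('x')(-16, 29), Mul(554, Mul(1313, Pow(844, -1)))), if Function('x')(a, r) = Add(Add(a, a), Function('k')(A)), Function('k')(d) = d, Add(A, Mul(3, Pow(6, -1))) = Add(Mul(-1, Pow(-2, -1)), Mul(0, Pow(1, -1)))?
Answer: Rational(350197, 422) ≈ 829.85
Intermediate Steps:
A = 0 (A = Add(Rational(-1, 2), Add(Mul(-1, Pow(-2, -1)), Mul(0, Pow(1, -1)))) = Add(Rational(-1, 2), Add(Mul(-1, Rational(-1, 2)), Mul(0, 1))) = Add(Rational(-1, 2), Add(Rational(1, 2), 0)) = Add(Rational(-1, 2), Rational(1, 2)) = 0)
Function('x')(a, r) = Mul(2, a) (Function('x')(a, r) = Add(Add(a, a), 0) = Add(Mul(2, a), 0) = Mul(2, a))
Add(Function('x')(-16, 29), Mul(554, Mul(1313, Pow(844, -1)))) = Add(Mul(2, -16), Mul(554, Mul(1313, Pow(844, -1)))) = Add(-32, Mul(554, Mul(1313, Rational(1, 844)))) = Add(-32, Mul(554, Rational(1313, 844))) = Add(-32, Rational(363701, 422)) = Rational(350197, 422)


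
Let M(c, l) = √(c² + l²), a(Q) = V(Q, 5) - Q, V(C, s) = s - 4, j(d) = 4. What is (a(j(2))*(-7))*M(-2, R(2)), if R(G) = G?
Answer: 42*√2 ≈ 59.397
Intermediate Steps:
V(C, s) = -4 + s
a(Q) = 1 - Q (a(Q) = (-4 + 5) - Q = 1 - Q)
(a(j(2))*(-7))*M(-2, R(2)) = ((1 - 1*4)*(-7))*√((-2)² + 2²) = ((1 - 4)*(-7))*√(4 + 4) = (-3*(-7))*√8 = 21*(2*√2) = 42*√2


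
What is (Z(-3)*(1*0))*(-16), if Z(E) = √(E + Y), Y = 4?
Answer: 0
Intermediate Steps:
Z(E) = √(4 + E) (Z(E) = √(E + 4) = √(4 + E))
(Z(-3)*(1*0))*(-16) = (√(4 - 3)*(1*0))*(-16) = (√1*0)*(-16) = (1*0)*(-16) = 0*(-16) = 0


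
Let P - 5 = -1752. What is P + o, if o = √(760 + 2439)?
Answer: -1747 + √3199 ≈ -1690.4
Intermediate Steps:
P = -1747 (P = 5 - 1752 = -1747)
o = √3199 ≈ 56.560
P + o = -1747 + √3199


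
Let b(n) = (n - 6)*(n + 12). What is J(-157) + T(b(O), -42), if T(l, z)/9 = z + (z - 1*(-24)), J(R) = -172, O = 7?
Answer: -712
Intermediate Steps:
b(n) = (-6 + n)*(12 + n)
T(l, z) = 216 + 18*z (T(l, z) = 9*(z + (z - 1*(-24))) = 9*(z + (z + 24)) = 9*(z + (24 + z)) = 9*(24 + 2*z) = 216 + 18*z)
J(-157) + T(b(O), -42) = -172 + (216 + 18*(-42)) = -172 + (216 - 756) = -172 - 540 = -712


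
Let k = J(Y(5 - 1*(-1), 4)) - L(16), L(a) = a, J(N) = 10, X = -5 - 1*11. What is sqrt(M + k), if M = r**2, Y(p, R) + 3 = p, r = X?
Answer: 5*sqrt(10) ≈ 15.811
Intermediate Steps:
X = -16 (X = -5 - 11 = -16)
r = -16
Y(p, R) = -3 + p
k = -6 (k = 10 - 1*16 = 10 - 16 = -6)
M = 256 (M = (-16)**2 = 256)
sqrt(M + k) = sqrt(256 - 6) = sqrt(250) = 5*sqrt(10)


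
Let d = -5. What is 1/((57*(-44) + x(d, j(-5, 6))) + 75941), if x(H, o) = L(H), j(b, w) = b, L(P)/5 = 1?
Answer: 1/73438 ≈ 1.3617e-5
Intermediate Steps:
L(P) = 5 (L(P) = 5*1 = 5)
x(H, o) = 5
1/((57*(-44) + x(d, j(-5, 6))) + 75941) = 1/((57*(-44) + 5) + 75941) = 1/((-2508 + 5) + 75941) = 1/(-2503 + 75941) = 1/73438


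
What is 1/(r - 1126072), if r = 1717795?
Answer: 1/591723 ≈ 1.6900e-6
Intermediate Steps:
1/(r - 1126072) = 1/(1717795 - 1126072) = 1/591723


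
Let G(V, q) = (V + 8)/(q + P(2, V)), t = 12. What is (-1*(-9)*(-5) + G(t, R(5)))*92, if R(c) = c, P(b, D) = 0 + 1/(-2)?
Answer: -33580/9 ≈ -3731.1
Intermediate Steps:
P(b, D) = -½ (P(b, D) = 0 + 1*(-½) = 0 - ½ = -½)
G(V, q) = (8 + V)/(-½ + q) (G(V, q) = (V + 8)/(q - ½) = (8 + V)/(-½ + q))
(-1*(-9)*(-5) + G(t, R(5)))*92 = (-1*(-9)*(-5) + 2*(8 + 12)/(-1 + 2*5))*92 = (9*(-5) + 2*20/(-1 + 10))*92 = (-45 + 2*20/9)*92 = (-45 + 2*(⅑)*20)*92 = (-45 + 40/9)*92 = -365/9*92 = -33580/9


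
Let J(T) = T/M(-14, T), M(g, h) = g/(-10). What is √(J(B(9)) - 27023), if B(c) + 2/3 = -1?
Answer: 2*I*√2979417/21 ≈ 164.39*I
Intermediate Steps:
M(g, h) = -g/10 (M(g, h) = g*(-⅒) = -g/10)
B(c) = -5/3 (B(c) = -⅔ - 1 = -5/3)
J(T) = 5*T/7 (J(T) = T/((-⅒*(-14))) = T/(7/5) = T*(5/7) = 5*T/7)
√(J(B(9)) - 27023) = √((5/7)*(-5/3) - 27023) = √(-25/21 - 27023) = √(-567508/21) = 2*I*√2979417/21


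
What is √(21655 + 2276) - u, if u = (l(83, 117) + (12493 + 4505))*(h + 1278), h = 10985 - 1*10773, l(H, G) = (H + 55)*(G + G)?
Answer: -73442100 + 3*√2659 ≈ -7.3442e+7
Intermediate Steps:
l(H, G) = 2*G*(55 + H) (l(H, G) = (55 + H)*(2*G) = 2*G*(55 + H))
h = 212 (h = 10985 - 10773 = 212)
u = 73442100 (u = (2*117*(55 + 83) + (12493 + 4505))*(212 + 1278) = (2*117*138 + 16998)*1490 = (32292 + 16998)*1490 = 49290*1490 = 73442100)
√(21655 + 2276) - u = √(21655 + 2276) - 1*73442100 = √23931 - 73442100 = 3*√2659 - 73442100 = -73442100 + 3*√2659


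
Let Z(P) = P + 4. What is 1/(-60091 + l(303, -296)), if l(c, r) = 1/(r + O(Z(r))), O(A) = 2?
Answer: -294/17666755 ≈ -1.6641e-5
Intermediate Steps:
Z(P) = 4 + P
l(c, r) = 1/(2 + r) (l(c, r) = 1/(r + 2) = 1/(2 + r))
1/(-60091 + l(303, -296)) = 1/(-60091 + 1/(2 - 296)) = 1/(-60091 + 1/(-294)) = 1/(-60091 - 1/294) = 1/(-17666755/294) = -294/17666755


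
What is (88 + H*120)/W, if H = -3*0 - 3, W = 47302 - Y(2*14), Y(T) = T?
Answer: -136/23637 ≈ -0.0057537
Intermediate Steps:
W = 47274 (W = 47302 - 2*14 = 47302 - 1*28 = 47302 - 28 = 47274)
H = -3 (H = 0 - 3 = -3)
(88 + H*120)/W = (88 - 3*120)/47274 = (88 - 360)*(1/47274) = -272*1/47274 = -136/23637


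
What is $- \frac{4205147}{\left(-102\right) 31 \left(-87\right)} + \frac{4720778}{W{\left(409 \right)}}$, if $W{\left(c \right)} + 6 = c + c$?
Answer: $\frac{5582944499}{962829} \approx 5798.5$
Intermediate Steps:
$W{\left(c \right)} = -6 + 2 c$ ($W{\left(c \right)} = -6 + \left(c + c\right) = -6 + 2 c$)
$- \frac{4205147}{\left(-102\right) 31 \left(-87\right)} + \frac{4720778}{W{\left(409 \right)}} = - \frac{4205147}{\left(-102\right) 31 \left(-87\right)} + \frac{4720778}{-6 + 2 \cdot 409} = - \frac{4205147}{\left(-3162\right) \left(-87\right)} + \frac{4720778}{-6 + 818} = - \frac{4205147}{275094} + \frac{4720778}{812} = \left(-4205147\right) \frac{1}{275094} + 4720778 \cdot \frac{1}{812} = - \frac{4205147}{275094} + \frac{2360389}{406} = \frac{5582944499}{962829}$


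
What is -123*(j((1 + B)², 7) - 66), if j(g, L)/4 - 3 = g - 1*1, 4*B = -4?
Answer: 7134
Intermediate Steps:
B = -1 (B = (¼)*(-4) = -1)
j(g, L) = 8 + 4*g (j(g, L) = 12 + 4*(g - 1*1) = 12 + 4*(g - 1) = 12 + 4*(-1 + g) = 12 + (-4 + 4*g) = 8 + 4*g)
-123*(j((1 + B)², 7) - 66) = -123*((8 + 4*(1 - 1)²) - 66) = -123*((8 + 4*0²) - 66) = -123*((8 + 4*0) - 66) = -123*((8 + 0) - 66) = -123*(8 - 66) = -123*(-58) = 7134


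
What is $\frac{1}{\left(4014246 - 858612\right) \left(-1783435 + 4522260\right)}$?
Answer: $\frac{1}{8642729290050} \approx 1.157 \cdot 10^{-13}$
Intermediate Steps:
$\frac{1}{\left(4014246 - 858612\right) \left(-1783435 + 4522260\right)} = \frac{1}{3155634 \cdot 2738825} = \frac{1}{8642729290050}$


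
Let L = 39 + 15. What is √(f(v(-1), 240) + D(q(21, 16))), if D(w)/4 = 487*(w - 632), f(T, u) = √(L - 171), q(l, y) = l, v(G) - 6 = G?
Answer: √(-1190228 + 3*I*√13) ≈ 0.005 + 1091.0*I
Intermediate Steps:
v(G) = 6 + G
L = 54
f(T, u) = 3*I*√13 (f(T, u) = √(54 - 171) = √(-117) = 3*I*√13)
D(w) = -1231136 + 1948*w (D(w) = 4*(487*(w - 632)) = 4*(487*(-632 + w)) = 4*(-307784 + 487*w) = -1231136 + 1948*w)
√(f(v(-1), 240) + D(q(21, 16))) = √(3*I*√13 + (-1231136 + 1948*21)) = √(3*I*√13 + (-1231136 + 40908)) = √(3*I*√13 - 1190228) = √(-1190228 + 3*I*√13)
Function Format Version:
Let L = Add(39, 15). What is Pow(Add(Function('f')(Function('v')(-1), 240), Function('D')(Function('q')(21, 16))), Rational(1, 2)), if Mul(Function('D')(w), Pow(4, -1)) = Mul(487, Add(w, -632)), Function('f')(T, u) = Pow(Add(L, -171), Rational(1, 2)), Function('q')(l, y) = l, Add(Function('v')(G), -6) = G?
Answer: Pow(Add(-1190228, Mul(3, I, Pow(13, Rational(1, 2)))), Rational(1, 2)) ≈ Add(0.005, Mul(1091.0, I))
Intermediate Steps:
Function('v')(G) = Add(6, G)
L = 54
Function('f')(T, u) = Mul(3, I, Pow(13, Rational(1, 2))) (Function('f')(T, u) = Pow(Add(54, -171), Rational(1, 2)) = Pow(-117, Rational(1, 2)) = Mul(3, I, Pow(13, Rational(1, 2))))
Function('D')(w) = Add(-1231136, Mul(1948, w)) (Function('D')(w) = Mul(4, Mul(487, Add(w, -632))) = Mul(4, Mul(487, Add(-632, w))) = Mul(4, Add(-307784, Mul(487, w))) = Add(-1231136, Mul(1948, w)))
Pow(Add(Function('f')(Function('v')(-1), 240), Function('D')(Function('q')(21, 16))), Rational(1, 2)) = Pow(Add(Mul(3, I, Pow(13, Rational(1, 2))), Add(-1231136, Mul(1948, 21))), Rational(1, 2)) = Pow(Add(Mul(3, I, Pow(13, Rational(1, 2))), Add(-1231136, 40908)), Rational(1, 2)) = Pow(Add(Mul(3, I, Pow(13, Rational(1, 2))), -1190228), Rational(1, 2)) = Pow(Add(-1190228, Mul(3, I, Pow(13, Rational(1, 2)))), Rational(1, 2))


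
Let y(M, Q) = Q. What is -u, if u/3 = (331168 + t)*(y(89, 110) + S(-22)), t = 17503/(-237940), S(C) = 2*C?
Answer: -7801011545283/118970 ≈ -6.5571e+7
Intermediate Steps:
t = -17503/237940 (t = 17503*(-1/237940) = -17503/237940 ≈ -0.073561)
u = 7801011545283/118970 (u = 3*((331168 - 17503/237940)*(110 + 2*(-22))) = 3*(78798096417*(110 - 44)/237940) = 3*((78798096417/237940)*66) = 3*(2600337181761/118970) = 7801011545283/118970 ≈ 6.5571e+7)
-u = -1*7801011545283/118970 = -7801011545283/118970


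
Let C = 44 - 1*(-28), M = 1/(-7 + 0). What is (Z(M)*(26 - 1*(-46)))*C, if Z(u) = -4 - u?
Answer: -139968/7 ≈ -19995.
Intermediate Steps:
M = -⅐ (M = 1/(-7) = -⅐ ≈ -0.14286)
C = 72 (C = 44 + 28 = 72)
(Z(M)*(26 - 1*(-46)))*C = ((-4 - 1*(-⅐))*(26 - 1*(-46)))*72 = ((-4 + ⅐)*(26 + 46))*72 = -27/7*72*72 = -1944/7*72 = -139968/7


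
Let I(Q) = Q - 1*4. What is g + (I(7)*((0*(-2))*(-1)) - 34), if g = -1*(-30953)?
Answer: 30919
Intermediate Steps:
I(Q) = -4 + Q (I(Q) = Q - 4 = -4 + Q)
g = 30953
g + (I(7)*((0*(-2))*(-1)) - 34) = 30953 + ((-4 + 7)*((0*(-2))*(-1)) - 34) = 30953 + (3*(0*(-1)) - 34) = 30953 + (3*0 - 34) = 30953 + (0 - 34) = 30953 - 34 = 30919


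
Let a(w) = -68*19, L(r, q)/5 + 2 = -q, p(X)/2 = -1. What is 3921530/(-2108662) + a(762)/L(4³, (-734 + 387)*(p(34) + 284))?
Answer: -14127736464/7585911545 ≈ -1.8624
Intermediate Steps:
p(X) = -2 (p(X) = 2*(-1) = -2)
L(r, q) = -10 - 5*q (L(r, q) = -10 + 5*(-q) = -10 - 5*q)
a(w) = -1292
3921530/(-2108662) + a(762)/L(4³, (-734 + 387)*(p(34) + 284)) = 3921530/(-2108662) - 1292/(-10 - 5*(-734 + 387)*(-2 + 284)) = 3921530*(-1/2108662) - 1292/(-10 - (-1735)*282) = -1960765/1054331 - 1292/(-10 - 5*(-97854)) = -1960765/1054331 - 1292/(-10 + 489270) = -1960765/1054331 - 1292/489260 = -1960765/1054331 - 1292*1/489260 = -1960765/1054331 - 19/7195 = -14127736464/7585911545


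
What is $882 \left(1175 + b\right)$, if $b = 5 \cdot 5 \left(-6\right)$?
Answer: $904050$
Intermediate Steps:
$b = -150$ ($b = 25 \left(-6\right) = -150$)
$882 \left(1175 + b\right) = 882 \left(1175 - 150\right) = 882 \cdot 1025 = 904050$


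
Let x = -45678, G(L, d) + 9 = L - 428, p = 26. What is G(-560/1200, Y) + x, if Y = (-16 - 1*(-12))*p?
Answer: -691732/15 ≈ -46115.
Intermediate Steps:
Y = -104 (Y = (-16 - 1*(-12))*26 = (-16 + 12)*26 = -4*26 = -104)
G(L, d) = -437 + L (G(L, d) = -9 + (L - 428) = -9 + (-428 + L) = -437 + L)
G(-560/1200, Y) + x = (-437 - 560/1200) - 45678 = (-437 - 560*1/1200) - 45678 = (-437 - 7/15) - 45678 = -6562/15 - 45678 = -691732/15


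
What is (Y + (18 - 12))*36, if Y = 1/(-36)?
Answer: 215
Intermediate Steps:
Y = -1/36 ≈ -0.027778
(Y + (18 - 12))*36 = (-1/36 + (18 - 12))*36 = (-1/36 + 6)*36 = (215/36)*36 = 215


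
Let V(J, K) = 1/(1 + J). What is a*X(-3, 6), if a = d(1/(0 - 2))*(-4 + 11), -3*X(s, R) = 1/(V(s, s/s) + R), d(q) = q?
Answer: 7/33 ≈ 0.21212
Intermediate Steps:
X(s, R) = -1/(3*(R + 1/(1 + s))) (X(s, R) = -1/(3*(1/(1 + s) + R)) = -1/(3*(R + 1/(1 + s))))
a = -7/2 (a = (-4 + 11)/(0 - 2) = 7/(-2) = -½*7 = -7/2 ≈ -3.5000)
a*X(-3, 6) = -7*(-1 - 1*(-3))/(6*(1 + 6*(1 - 3))) = -7*(-1 + 3)/(6*(1 + 6*(-2))) = -7*2/(6*(1 - 12)) = -7*2/(6*(-11)) = -7*(-1)*2/(6*11) = -7/2*(-2/33) = 7/33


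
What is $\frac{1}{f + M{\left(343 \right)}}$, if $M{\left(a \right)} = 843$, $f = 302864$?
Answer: $\frac{1}{303707} \approx 3.2926 \cdot 10^{-6}$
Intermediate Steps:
$\frac{1}{f + M{\left(343 \right)}} = \frac{1}{302864 + 843} = \frac{1}{303707}$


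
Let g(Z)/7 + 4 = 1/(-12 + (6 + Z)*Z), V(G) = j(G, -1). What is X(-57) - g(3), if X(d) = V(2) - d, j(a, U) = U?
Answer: 1253/15 ≈ 83.533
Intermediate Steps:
V(G) = -1
g(Z) = -28 + 7/(-12 + Z*(6 + Z)) (g(Z) = -28 + 7/(-12 + (6 + Z)*Z) = -28 + 7/(-12 + Z*(6 + Z)))
X(d) = -1 - d
X(-57) - g(3) = (-1 - 1*(-57)) - 7*(49 - 24*3 - 4*3²)/(-12 + 3² + 6*3) = (-1 + 57) - 7*(49 - 72 - 4*9)/(-12 + 9 + 18) = 56 - 7*(49 - 72 - 36)/15 = 56 - 7*(-59)/15 = 56 - 1*(-413/15) = 56 + 413/15 = 1253/15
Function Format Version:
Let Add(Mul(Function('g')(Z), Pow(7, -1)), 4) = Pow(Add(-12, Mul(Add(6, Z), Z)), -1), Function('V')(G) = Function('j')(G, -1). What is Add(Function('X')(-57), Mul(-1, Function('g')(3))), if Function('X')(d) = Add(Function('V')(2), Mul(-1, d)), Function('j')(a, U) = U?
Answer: Rational(1253, 15) ≈ 83.533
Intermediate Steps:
Function('V')(G) = -1
Function('g')(Z) = Add(-28, Mul(7, Pow(Add(-12, Mul(Z, Add(6, Z))), -1))) (Function('g')(Z) = Add(-28, Mul(7, Pow(Add(-12, Mul(Add(6, Z), Z)), -1))) = Add(-28, Mul(7, Pow(Add(-12, Mul(Z, Add(6, Z))), -1))))
Function('X')(d) = Add(-1, Mul(-1, d))
Add(Function('X')(-57), Mul(-1, Function('g')(3))) = Add(Add(-1, Mul(-1, -57)), Mul(-1, Mul(7, Pow(Add(-12, Pow(3, 2), Mul(6, 3)), -1), Add(49, Mul(-24, 3), Mul(-4, Pow(3, 2)))))) = Add(Add(-1, 57), Mul(-1, Mul(7, Pow(Add(-12, 9, 18), -1), Add(49, -72, Mul(-4, 9))))) = Add(56, Mul(-1, Mul(7, Pow(15, -1), Add(49, -72, -36)))) = Add(56, Mul(-1, Mul(7, Rational(1, 15), -59))) = Add(56, Mul(-1, Rational(-413, 15))) = Add(56, Rational(413, 15)) = Rational(1253, 15)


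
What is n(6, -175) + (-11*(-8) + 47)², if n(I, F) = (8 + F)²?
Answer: 46114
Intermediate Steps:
n(6, -175) + (-11*(-8) + 47)² = (8 - 175)² + (-11*(-8) + 47)² = (-167)² + (88 + 47)² = 27889 + 135² = 27889 + 18225 = 46114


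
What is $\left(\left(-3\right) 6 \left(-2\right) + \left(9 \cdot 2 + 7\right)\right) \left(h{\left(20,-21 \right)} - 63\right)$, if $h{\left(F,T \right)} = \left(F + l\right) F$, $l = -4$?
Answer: $15677$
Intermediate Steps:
$h{\left(F,T \right)} = F \left(-4 + F\right)$ ($h{\left(F,T \right)} = \left(F - 4\right) F = \left(-4 + F\right) F = F \left(-4 + F\right)$)
$\left(\left(-3\right) 6 \left(-2\right) + \left(9 \cdot 2 + 7\right)\right) \left(h{\left(20,-21 \right)} - 63\right) = \left(\left(-3\right) 6 \left(-2\right) + \left(9 \cdot 2 + 7\right)\right) \left(20 \left(-4 + 20\right) - 63\right) = \left(\left(-18\right) \left(-2\right) + \left(18 + 7\right)\right) \left(20 \cdot 16 - 63\right) = \left(36 + 25\right) \left(320 - 63\right) = 61 \cdot 257 = 15677$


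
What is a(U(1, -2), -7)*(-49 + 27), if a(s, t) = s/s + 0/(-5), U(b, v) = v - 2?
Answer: -22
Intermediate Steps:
U(b, v) = -2 + v
a(s, t) = 1 (a(s, t) = 1 + 0*(-⅕) = 1 + 0 = 1)
a(U(1, -2), -7)*(-49 + 27) = 1*(-49 + 27) = 1*(-22) = -22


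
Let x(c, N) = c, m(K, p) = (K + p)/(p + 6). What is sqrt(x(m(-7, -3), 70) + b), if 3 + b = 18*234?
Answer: sqrt(37851)/3 ≈ 64.851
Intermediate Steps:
m(K, p) = (K + p)/(6 + p)
b = 4209 (b = -3 + 18*234 = -3 + 4212 = 4209)
sqrt(x(m(-7, -3), 70) + b) = sqrt((-7 - 3)/(6 - 3) + 4209) = sqrt(-10/3 + 4209) = sqrt(12617/3) = sqrt(37851)/3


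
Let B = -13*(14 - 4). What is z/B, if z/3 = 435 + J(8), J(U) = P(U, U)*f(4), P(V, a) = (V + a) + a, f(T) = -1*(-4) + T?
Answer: -1881/130 ≈ -14.469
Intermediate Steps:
f(T) = 4 + T
P(V, a) = V + 2*a
B = -130 (B = -13*10 = -130)
J(U) = 24*U (J(U) = (U + 2*U)*(4 + 4) = (3*U)*8 = 24*U)
z = 1881 (z = 3*(435 + 24*8) = 3*(435 + 192) = 3*627 = 1881)
z/B = 1881/(-130) = 1881*(-1/130) = -1881/130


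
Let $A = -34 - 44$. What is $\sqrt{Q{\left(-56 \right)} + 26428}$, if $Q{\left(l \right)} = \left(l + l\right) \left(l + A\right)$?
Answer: $6 \sqrt{1151} \approx 203.56$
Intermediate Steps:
$A = -78$
$Q{\left(l \right)} = 2 l \left(-78 + l\right)$ ($Q{\left(l \right)} = \left(l + l\right) \left(l - 78\right) = 2 l \left(-78 + l\right)$)
$\sqrt{Q{\left(-56 \right)} + 26428} = \sqrt{2 \left(-56\right) \left(-78 - 56\right) + 26428} = \sqrt{2 \left(-56\right) \left(-134\right) + 26428} = \sqrt{15008 + 26428} = \sqrt{41436} = 6 \sqrt{1151}$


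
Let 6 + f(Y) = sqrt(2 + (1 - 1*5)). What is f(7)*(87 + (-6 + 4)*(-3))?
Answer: -558 + 93*I*sqrt(2) ≈ -558.0 + 131.52*I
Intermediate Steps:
f(Y) = -6 + I*sqrt(2) (f(Y) = -6 + sqrt(2 + (1 - 1*5)) = -6 + sqrt(2 + (1 - 5)) = -6 + sqrt(2 - 4) = -6 + sqrt(-2) = -6 + I*sqrt(2))
f(7)*(87 + (-6 + 4)*(-3)) = (-6 + I*sqrt(2))*(87 + (-6 + 4)*(-3)) = (-6 + I*sqrt(2))*(87 - 2*(-3)) = (-6 + I*sqrt(2))*(87 + 6) = (-6 + I*sqrt(2))*93 = -558 + 93*I*sqrt(2)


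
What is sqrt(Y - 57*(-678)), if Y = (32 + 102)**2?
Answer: sqrt(56602) ≈ 237.91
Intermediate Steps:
Y = 17956 (Y = 134**2 = 17956)
sqrt(Y - 57*(-678)) = sqrt(17956 - 57*(-678)) = sqrt(17956 + 38646) = sqrt(56602)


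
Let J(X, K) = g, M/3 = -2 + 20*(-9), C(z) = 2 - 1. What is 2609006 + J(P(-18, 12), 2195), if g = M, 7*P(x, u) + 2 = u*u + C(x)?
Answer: 2608460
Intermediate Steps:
C(z) = 1
P(x, u) = -⅐ + u²/7 (P(x, u) = -2/7 + (u*u + 1)/7 = -2/7 + (u² + 1)/7 = -2/7 + (1 + u²)/7 = -2/7 + (⅐ + u²/7) = -⅐ + u²/7)
M = -546 (M = 3*(-2 + 20*(-9)) = 3*(-2 - 180) = 3*(-182) = -546)
g = -546
J(X, K) = -546
2609006 + J(P(-18, 12), 2195) = 2609006 - 546 = 2608460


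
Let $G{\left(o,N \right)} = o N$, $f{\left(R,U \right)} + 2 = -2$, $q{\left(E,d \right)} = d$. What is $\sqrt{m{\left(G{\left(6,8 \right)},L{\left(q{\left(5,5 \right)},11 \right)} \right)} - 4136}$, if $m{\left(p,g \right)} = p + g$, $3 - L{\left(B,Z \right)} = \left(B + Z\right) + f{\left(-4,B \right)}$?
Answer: $i \sqrt{4097} \approx 64.008 i$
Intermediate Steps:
$f{\left(R,U \right)} = -4$ ($f{\left(R,U \right)} = -2 - 2 = -4$)
$L{\left(B,Z \right)} = 7 - B - Z$ ($L{\left(B,Z \right)} = 3 - \left(\left(B + Z\right) - 4\right) = 3 - \left(-4 + B + Z\right) = 7 - B - Z$)
$G{\left(o,N \right)} = N o$
$m{\left(p,g \right)} = g + p$
$\sqrt{m{\left(G{\left(6,8 \right)},L{\left(q{\left(5,5 \right)},11 \right)} \right)} - 4136} = \sqrt{\left(\left(7 - 5 - 11\right) + 8 \cdot 6\right) - 4136} = \sqrt{\left(\left(7 - 5 - 11\right) + 48\right) - 4136} = \sqrt{\left(-9 + 48\right) - 4136} = \sqrt{39 - 4136} = \sqrt{-4097} = i \sqrt{4097}$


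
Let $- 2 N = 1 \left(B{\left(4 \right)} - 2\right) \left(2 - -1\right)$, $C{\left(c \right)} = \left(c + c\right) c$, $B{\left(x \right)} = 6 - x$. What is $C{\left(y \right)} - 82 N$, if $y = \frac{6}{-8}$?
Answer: $\frac{9}{8} \approx 1.125$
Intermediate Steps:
$y = - \frac{3}{4}$ ($y = 6 \left(- \frac{1}{8}\right) = - \frac{3}{4} \approx -0.75$)
$C{\left(c \right)} = 2 c^{2}$ ($C{\left(c \right)} = 2 c c = 2 c^{2}$)
$N = 0$ ($N = - \frac{1 \left(\left(6 - 4\right) - 2\right) \left(2 - -1\right)}{2} = - \frac{1 \left(\left(6 - 4\right) - 2\right) \left(2 + 1\right)}{2} = - \frac{1 \left(2 - 2\right) 3}{2} = - \frac{1 \cdot 0 \cdot 3}{2} = - \frac{0 \cdot 3}{2} = \left(- \frac{1}{2}\right) 0 = 0$)
$C{\left(y \right)} - 82 N = 2 \left(- \frac{3}{4}\right)^{2} - 0 = 2 \cdot \frac{9}{16} + 0 = \frac{9}{8} + 0 = \frac{9}{8}$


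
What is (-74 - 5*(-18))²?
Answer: 256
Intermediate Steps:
(-74 - 5*(-18))² = (-74 + 90)² = 16² = 256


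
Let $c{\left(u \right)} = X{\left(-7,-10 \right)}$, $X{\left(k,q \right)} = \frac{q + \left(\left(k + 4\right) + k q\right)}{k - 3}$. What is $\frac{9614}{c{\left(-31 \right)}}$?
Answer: $- \frac{5060}{3} \approx -1686.7$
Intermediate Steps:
$X{\left(k,q \right)} = \frac{4 + k + q + k q}{-3 + k}$ ($X{\left(k,q \right)} = \frac{q + \left(\left(4 + k\right) + k q\right)}{-3 + k} = \frac{q + \left(4 + k + k q\right)}{-3 + k} = \frac{4 + k + q + k q}{-3 + k}$)
$c{\left(u \right)} = - \frac{57}{10}$ ($c{\left(u \right)} = \frac{4 - 7 - 10 - -70}{-3 - 7} = \frac{4 - 7 - 10 + 70}{-10} = \left(- \frac{1}{10}\right) 57 = - \frac{57}{10}$)
$\frac{9614}{c{\left(-31 \right)}} = \frac{9614}{- \frac{57}{10}} = 9614 \left(- \frac{10}{57}\right) = - \frac{5060}{3}$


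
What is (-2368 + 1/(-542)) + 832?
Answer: -832513/542 ≈ -1536.0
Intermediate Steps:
(-2368 + 1/(-542)) + 832 = (-2368 - 1/542) + 832 = -1283457/542 + 832 = -832513/542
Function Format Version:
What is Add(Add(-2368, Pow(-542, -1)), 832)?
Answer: Rational(-832513, 542) ≈ -1536.0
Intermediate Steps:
Add(Add(-2368, Pow(-542, -1)), 832) = Add(Add(-2368, Rational(-1, 542)), 832) = Add(Rational(-1283457, 542), 832) = Rational(-832513, 542)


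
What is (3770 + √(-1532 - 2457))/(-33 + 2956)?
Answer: 3770/2923 + I*√3989/2923 ≈ 1.2898 + 0.021607*I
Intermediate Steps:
(3770 + √(-1532 - 2457))/(-33 + 2956) = (3770 + √(-3989))/2923 = (3770 + I*√3989)*(1/2923) = 3770/2923 + I*√3989/2923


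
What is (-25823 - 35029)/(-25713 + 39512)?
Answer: -60852/13799 ≈ -4.4099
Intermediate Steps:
(-25823 - 35029)/(-25713 + 39512) = -60852/13799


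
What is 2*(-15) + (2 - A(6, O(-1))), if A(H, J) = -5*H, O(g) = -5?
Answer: 2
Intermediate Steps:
2*(-15) + (2 - A(6, O(-1))) = 2*(-15) + (2 - (-5)*6) = -30 + (2 - 1*(-30)) = -30 + (2 + 30) = -30 + 32 = 2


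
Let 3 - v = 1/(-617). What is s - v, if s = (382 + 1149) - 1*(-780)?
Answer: 1424035/617 ≈ 2308.0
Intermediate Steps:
v = 1852/617 (v = 3 - 1/(-617) = 3 - 1*(-1/617) = 3 + 1/617 = 1852/617 ≈ 3.0016)
s = 2311 (s = 1531 + 780 = 2311)
s - v = 2311 - 1*1852/617 = 2311 - 1852/617 = 1424035/617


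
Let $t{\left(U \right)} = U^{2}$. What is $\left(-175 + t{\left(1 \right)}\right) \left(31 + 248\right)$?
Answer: $-48546$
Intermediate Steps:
$\left(-175 + t{\left(1 \right)}\right) \left(31 + 248\right) = \left(-175 + 1^{2}\right) \left(31 + 248\right) = \left(-175 + 1\right) 279 = \left(-174\right) 279 = -48546$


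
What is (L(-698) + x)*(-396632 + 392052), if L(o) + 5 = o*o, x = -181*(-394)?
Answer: -2557989540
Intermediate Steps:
x = 71314
L(o) = -5 + o² (L(o) = -5 + o*o = -5 + o²)
(L(-698) + x)*(-396632 + 392052) = ((-5 + (-698)²) + 71314)*(-396632 + 392052) = ((-5 + 487204) + 71314)*(-4580) = (487199 + 71314)*(-4580) = 558513*(-4580) = -2557989540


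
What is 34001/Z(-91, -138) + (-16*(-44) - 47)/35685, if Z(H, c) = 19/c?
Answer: -18604325783/75335 ≈ -2.4695e+5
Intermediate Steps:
34001/Z(-91, -138) + (-16*(-44) - 47)/35685 = 34001/((19/(-138))) + (-16*(-44) - 47)/35685 = 34001/((19*(-1/138))) + (704 - 47)*(1/35685) = 34001/(-19/138) + 657*(1/35685) = 34001*(-138/19) + 73/3965 = -4692138/19 + 73/3965 = -18604325783/75335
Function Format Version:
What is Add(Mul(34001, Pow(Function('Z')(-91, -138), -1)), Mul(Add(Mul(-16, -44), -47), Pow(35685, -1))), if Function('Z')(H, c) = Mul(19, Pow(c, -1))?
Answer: Rational(-18604325783, 75335) ≈ -2.4695e+5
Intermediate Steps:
Add(Mul(34001, Pow(Function('Z')(-91, -138), -1)), Mul(Add(Mul(-16, -44), -47), Pow(35685, -1))) = Add(Mul(34001, Pow(Mul(19, Pow(-138, -1)), -1)), Mul(Add(Mul(-16, -44), -47), Pow(35685, -1))) = Add(Mul(34001, Pow(Mul(19, Rational(-1, 138)), -1)), Mul(Add(704, -47), Rational(1, 35685))) = Add(Mul(34001, Pow(Rational(-19, 138), -1)), Mul(657, Rational(1, 35685))) = Add(Mul(34001, Rational(-138, 19)), Rational(73, 3965)) = Add(Rational(-4692138, 19), Rational(73, 3965)) = Rational(-18604325783, 75335)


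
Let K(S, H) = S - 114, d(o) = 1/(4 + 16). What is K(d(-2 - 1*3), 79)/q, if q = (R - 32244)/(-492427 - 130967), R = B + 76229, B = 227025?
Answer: 710357463/2710100 ≈ 262.11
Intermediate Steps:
d(o) = 1/20
R = 303254 (R = 227025 + 76229 = 303254)
K(S, H) = -114 + S
q = -135505/311697 (q = (303254 - 32244)/(-492427 - 130967) = 271010/(-623394) = 271010*(-1/623394) = -135505/311697 ≈ -0.43473)
K(d(-2 - 1*3), 79)/q = (-114 + 1/20)/(-135505/311697) = -2279/20*(-311697/135505) = 710357463/2710100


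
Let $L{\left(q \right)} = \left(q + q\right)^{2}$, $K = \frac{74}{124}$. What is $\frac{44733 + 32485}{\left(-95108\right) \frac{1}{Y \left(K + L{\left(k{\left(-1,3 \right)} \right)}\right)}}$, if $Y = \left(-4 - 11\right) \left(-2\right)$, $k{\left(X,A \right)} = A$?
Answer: $- \frac{1314057315}{1474174} \approx -891.39$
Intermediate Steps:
$K = \frac{37}{62}$ ($K = 74 \cdot \frac{1}{124} = \frac{37}{62} \approx 0.59677$)
$L{\left(q \right)} = 4 q^{2}$ ($L{\left(q \right)} = \left(2 q\right)^{2} = 4 q^{2}$)
$Y = 30$ ($Y = \left(-15\right) \left(-2\right) = 30$)
$\frac{44733 + 32485}{\left(-95108\right) \frac{1}{Y \left(K + L{\left(k{\left(-1,3 \right)} \right)}\right)}} = \frac{44733 + 32485}{\left(-95108\right) \frac{1}{30 \left(\frac{37}{62} + 4 \cdot 3^{2}\right)}} = \frac{77218}{\left(-95108\right) \frac{1}{30 \left(\frac{37}{62} + 4 \cdot 9\right)}} = \frac{77218}{\left(-95108\right) \frac{1}{30 \left(\frac{37}{62} + 36\right)}} = \frac{77218}{\left(-95108\right) \frac{1}{30 \cdot \frac{2269}{62}}} = \frac{77218}{\left(-95108\right) \frac{1}{\frac{34035}{31}}} = \frac{77218}{\left(-95108\right) \frac{31}{34035}} = \frac{77218}{- \frac{2948348}{34035}} = 77218 \left(- \frac{34035}{2948348}\right) = - \frac{1314057315}{1474174}$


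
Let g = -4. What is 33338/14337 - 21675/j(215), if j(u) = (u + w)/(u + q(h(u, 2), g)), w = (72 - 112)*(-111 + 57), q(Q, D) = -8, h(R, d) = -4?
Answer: -2569879943/1362015 ≈ -1886.8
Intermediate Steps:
w = 2160 (w = -40*(-54) = 2160)
j(u) = (2160 + u)/(-8 + u) (j(u) = (u + 2160)/(u - 8) = (2160 + u)/(-8 + u))
33338/14337 - 21675/j(215) = 33338/14337 - 21675*(-8 + 215)/(2160 + 215) = 33338*(1/14337) - 21675/(2375/207) = 33338/14337 - 21675/((1/207)*2375) = 33338/14337 - 21675/2375/207 = 33338/14337 - 21675*207/2375 = 33338/14337 - 179469/95 = -2569879943/1362015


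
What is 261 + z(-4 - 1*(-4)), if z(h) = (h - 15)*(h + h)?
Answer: 261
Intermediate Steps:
z(h) = 2*h*(-15 + h) (z(h) = (-15 + h)*(2*h) = 2*h*(-15 + h))
261 + z(-4 - 1*(-4)) = 261 + 2*(-4 - 1*(-4))*(-15 + (-4 - 1*(-4))) = 261 + 2*(-4 + 4)*(-15 + (-4 + 4)) = 261 + 2*0*(-15 + 0) = 261 + 2*0*(-15) = 261 + 0 = 261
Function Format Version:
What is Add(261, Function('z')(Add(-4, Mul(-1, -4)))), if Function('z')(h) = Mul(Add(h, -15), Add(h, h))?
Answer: 261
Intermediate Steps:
Function('z')(h) = Mul(2, h, Add(-15, h)) (Function('z')(h) = Mul(Add(-15, h), Mul(2, h)) = Mul(2, h, Add(-15, h)))
Add(261, Function('z')(Add(-4, Mul(-1, -4)))) = Add(261, Mul(2, Add(-4, Mul(-1, -4)), Add(-15, Add(-4, Mul(-1, -4))))) = Add(261, Mul(2, Add(-4, 4), Add(-15, Add(-4, 4)))) = Add(261, Mul(2, 0, Add(-15, 0))) = Add(261, Mul(2, 0, -15)) = Add(261, 0) = 261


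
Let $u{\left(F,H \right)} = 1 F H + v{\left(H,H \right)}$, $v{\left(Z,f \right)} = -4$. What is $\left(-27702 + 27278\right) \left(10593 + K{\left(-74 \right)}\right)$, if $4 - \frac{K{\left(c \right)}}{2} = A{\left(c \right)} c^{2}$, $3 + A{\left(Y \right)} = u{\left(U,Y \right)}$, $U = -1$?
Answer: $306629592$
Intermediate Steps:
$u{\left(F,H \right)} = -4 + F H$ ($u{\left(F,H \right)} = 1 F H - 4 = F H - 4 = -4 + F H$)
$A{\left(Y \right)} = -7 - Y$ ($A{\left(Y \right)} = -3 - \left(4 + Y\right) = -7 - Y$)
$K{\left(c \right)} = 8 - 2 c^{2} \left(-7 - c\right)$ ($K{\left(c \right)} = 8 - 2 \left(-7 - c\right) c^{2} = 8 - 2 c^{2} \left(-7 - c\right)$)
$\left(-27702 + 27278\right) \left(10593 + K{\left(-74 \right)}\right) = \left(-27702 + 27278\right) \left(10593 + \left(8 + 2 \left(-74\right)^{2} \left(7 - 74\right)\right)\right) = - 424 \left(10593 + \left(8 + 2 \cdot 5476 \left(-67\right)\right)\right) = - 424 \left(10593 + \left(8 - 733784\right)\right) = - 424 \left(10593 - 733776\right) = \left(-424\right) \left(-723183\right) = 306629592$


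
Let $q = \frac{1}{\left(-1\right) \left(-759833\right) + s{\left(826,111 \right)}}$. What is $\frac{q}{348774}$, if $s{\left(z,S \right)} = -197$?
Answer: $\frac{1}{264941286264} \approx 3.7744 \cdot 10^{-12}$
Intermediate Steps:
$q = \frac{1}{759636}$ ($q = \frac{1}{\left(-1\right) \left(-759833\right) - 197} = \frac{1}{759833 - 197} = \frac{1}{759636} \approx 1.3164 \cdot 10^{-6}$)
$\frac{q}{348774} = \frac{1}{759636 \cdot 348774} = \frac{1}{759636} \cdot \frac{1}{348774} = \frac{1}{264941286264}$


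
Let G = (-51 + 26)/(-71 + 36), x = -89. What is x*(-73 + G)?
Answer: 45034/7 ≈ 6433.4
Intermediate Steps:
G = 5/7 (G = -25/(-35) = -25*(-1/35) = 5/7 ≈ 0.71429)
x*(-73 + G) = -89*(-73 + 5/7) = -89*(-506/7) = 45034/7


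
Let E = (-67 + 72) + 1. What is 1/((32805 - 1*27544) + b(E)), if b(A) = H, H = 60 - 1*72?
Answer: 1/5249 ≈ 0.00019051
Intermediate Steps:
E = 6 (E = 5 + 1 = 6)
H = -12 (H = 60 - 72 = -12)
b(A) = -12
1/((32805 - 1*27544) + b(E)) = 1/((32805 - 1*27544) - 12) = 1/((32805 - 27544) - 12) = 1/(5261 - 12) = 1/5249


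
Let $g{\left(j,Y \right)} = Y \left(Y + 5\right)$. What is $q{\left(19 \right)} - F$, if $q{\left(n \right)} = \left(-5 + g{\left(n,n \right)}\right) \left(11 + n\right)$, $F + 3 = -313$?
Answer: $13846$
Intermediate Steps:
$F = -316$ ($F = -3 - 313 = -316$)
$g{\left(j,Y \right)} = Y \left(5 + Y\right)$
$q{\left(n \right)} = \left(-5 + n \left(5 + n\right)\right) \left(11 + n\right)$
$q{\left(19 \right)} - F = \left(-55 + 19^{3} + 16 \cdot 19^{2} + 50 \cdot 19\right) - -316 = \left(-55 + 6859 + 16 \cdot 361 + 950\right) + 316 = \left(-55 + 6859 + 5776 + 950\right) + 316 = 13530 + 316 = 13846$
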